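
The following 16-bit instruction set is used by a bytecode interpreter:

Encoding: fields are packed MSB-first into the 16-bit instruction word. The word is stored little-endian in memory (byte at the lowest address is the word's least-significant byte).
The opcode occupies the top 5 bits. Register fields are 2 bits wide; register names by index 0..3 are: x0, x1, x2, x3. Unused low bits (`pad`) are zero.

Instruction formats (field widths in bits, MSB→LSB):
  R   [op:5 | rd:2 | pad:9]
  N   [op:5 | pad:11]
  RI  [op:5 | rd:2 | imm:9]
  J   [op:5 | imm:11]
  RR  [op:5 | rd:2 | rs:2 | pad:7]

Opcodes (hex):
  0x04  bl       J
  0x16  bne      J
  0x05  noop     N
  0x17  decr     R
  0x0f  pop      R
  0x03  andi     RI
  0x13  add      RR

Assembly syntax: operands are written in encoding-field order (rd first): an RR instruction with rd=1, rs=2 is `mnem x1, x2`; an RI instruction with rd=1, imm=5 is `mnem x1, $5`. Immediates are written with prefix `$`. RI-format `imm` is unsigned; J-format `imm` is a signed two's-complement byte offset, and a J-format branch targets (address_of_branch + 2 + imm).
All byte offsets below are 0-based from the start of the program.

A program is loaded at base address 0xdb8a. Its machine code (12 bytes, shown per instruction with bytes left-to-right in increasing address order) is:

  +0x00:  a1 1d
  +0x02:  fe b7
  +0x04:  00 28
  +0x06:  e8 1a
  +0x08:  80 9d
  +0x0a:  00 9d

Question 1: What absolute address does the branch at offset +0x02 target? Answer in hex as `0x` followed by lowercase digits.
0xdb8c

off 0x02: read fe b7 as little → 0xb7fe
  opcode bits[15:11]=0x16: bne/J
  imm@[10:0]=0x7fe (s11→-2) ⇒ $-2
  target = base 0xdb8a + off 0x02 + 2 + imm -2 = 0xdb8c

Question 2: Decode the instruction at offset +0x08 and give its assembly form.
[08] 80 9d → 0x9d80
  op=0x9d80>>11=0x13 ⇒ add (RR)
  [10:9] rd=2 = x2
  [8:7] rs=3 = x3

add x2, x3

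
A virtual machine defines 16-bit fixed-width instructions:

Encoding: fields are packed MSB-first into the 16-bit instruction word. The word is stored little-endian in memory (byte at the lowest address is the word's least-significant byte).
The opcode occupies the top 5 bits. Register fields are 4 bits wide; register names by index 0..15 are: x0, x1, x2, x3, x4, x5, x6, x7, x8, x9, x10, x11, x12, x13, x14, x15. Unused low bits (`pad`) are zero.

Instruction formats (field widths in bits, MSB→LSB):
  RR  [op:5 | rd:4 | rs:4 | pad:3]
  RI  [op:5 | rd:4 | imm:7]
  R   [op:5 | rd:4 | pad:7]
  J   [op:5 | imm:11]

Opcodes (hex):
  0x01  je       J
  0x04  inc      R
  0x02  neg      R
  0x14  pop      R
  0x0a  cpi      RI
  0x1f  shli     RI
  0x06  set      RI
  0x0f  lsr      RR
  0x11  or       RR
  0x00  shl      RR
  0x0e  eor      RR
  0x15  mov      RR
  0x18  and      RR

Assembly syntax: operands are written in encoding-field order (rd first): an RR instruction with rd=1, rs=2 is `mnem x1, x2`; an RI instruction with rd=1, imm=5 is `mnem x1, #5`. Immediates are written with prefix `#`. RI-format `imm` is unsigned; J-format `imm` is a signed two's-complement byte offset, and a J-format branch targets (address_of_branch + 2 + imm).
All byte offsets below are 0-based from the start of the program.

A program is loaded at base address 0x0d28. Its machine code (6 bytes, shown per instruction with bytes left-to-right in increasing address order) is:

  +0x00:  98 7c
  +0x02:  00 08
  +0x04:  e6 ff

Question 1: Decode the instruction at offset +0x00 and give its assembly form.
@+00  little-endian(98 7c) = 0x7c98
  opcode bits[15:11]=0xf: lsr/RR
  rd@[10:7]=0x9 ⇒ x9
  rs@[6:3]=0x3 ⇒ x3

lsr x9, x3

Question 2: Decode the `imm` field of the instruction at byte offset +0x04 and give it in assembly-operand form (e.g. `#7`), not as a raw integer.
off 0x04: read e6 ff as little → 0xffe6
  top 5b → 0x1f → shli [RI]
  rd: (w>>7)&0xf=0xf → x15
  imm: (w>>0)&0x7f=0x66 → #102

#102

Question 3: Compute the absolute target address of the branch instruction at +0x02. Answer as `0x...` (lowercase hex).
0x0d2c

off 0x02: read 00 08 as little → 0x0800
  opcode bits[15:11]=0x1: je/J
  [10:0] imm=0 = #0
  target = base 0x0d28 + off 0x02 + 2 + imm 0 = 0x0d2c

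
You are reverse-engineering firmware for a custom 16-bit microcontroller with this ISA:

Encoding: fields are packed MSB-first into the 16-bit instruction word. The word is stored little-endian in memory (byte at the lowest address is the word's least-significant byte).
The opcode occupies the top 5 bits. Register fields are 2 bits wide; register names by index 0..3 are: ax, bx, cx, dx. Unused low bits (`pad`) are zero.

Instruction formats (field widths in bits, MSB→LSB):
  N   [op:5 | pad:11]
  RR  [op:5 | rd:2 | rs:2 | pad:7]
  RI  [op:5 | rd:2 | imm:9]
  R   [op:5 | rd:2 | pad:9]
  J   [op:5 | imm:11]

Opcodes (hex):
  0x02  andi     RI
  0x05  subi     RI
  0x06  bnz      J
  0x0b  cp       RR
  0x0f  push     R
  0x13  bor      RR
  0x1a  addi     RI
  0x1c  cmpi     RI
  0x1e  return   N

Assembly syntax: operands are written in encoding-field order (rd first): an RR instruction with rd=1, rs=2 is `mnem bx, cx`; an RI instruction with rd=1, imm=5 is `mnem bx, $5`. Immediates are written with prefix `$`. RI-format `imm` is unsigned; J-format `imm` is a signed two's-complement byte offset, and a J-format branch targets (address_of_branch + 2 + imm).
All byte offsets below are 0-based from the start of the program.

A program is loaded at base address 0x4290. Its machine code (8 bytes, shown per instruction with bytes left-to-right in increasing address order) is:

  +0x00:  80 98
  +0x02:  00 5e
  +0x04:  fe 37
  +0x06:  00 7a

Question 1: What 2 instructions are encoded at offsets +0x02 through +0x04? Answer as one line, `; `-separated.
cp dx, ax; bnz $-2

off 0x02: read 00 5e as little → 0x5e00
  top 5b → 0xb → cp [RR]
  [10:9] rd=3 = dx
  [8:7] rs=0 = ax
off 0x04: read fe 37 as little → 0x37fe
  top 5b → 0x6 → bnz [J]
  [10:0] imm=2046 (s11→-2) = $-2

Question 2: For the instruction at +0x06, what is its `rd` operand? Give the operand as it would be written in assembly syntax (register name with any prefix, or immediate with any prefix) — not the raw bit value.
bx

+0x06: 00 7a ⇒ word 0x7a00 (little)
  top 5b → 0xf → push [R]
  [10:9] rd=1 = bx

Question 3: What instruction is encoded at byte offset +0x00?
bor ax, bx

+0x00: 80 98 ⇒ word 0x9880 (little)
  opcode bits[15:11]=0x13: bor/RR
  [10:9] rd=0 = ax
  [8:7] rs=1 = bx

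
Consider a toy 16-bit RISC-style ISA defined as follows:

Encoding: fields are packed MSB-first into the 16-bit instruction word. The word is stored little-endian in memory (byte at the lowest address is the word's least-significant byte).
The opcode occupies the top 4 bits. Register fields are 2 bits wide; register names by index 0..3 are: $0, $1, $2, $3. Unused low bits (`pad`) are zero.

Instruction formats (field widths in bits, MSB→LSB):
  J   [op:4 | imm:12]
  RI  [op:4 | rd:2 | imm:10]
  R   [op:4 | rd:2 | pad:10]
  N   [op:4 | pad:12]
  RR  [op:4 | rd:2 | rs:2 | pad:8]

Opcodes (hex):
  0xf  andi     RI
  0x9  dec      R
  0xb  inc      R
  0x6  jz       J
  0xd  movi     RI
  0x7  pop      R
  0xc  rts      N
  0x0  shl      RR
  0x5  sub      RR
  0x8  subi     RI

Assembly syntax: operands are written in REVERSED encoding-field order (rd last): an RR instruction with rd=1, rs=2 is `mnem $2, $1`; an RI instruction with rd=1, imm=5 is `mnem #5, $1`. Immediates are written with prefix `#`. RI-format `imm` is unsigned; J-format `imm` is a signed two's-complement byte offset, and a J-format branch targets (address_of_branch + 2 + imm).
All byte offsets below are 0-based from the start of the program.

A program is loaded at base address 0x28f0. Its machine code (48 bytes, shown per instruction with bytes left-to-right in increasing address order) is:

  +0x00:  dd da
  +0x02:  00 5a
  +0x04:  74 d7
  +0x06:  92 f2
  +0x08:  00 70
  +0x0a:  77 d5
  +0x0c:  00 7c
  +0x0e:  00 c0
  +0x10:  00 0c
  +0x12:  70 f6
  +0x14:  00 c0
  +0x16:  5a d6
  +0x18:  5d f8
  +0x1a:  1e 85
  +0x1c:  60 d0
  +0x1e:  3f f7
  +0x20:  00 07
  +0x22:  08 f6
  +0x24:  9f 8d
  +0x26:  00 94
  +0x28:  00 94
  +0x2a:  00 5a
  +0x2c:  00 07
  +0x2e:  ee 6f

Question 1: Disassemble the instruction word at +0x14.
[14] 00 c0 → 0xc000
  opcode bits[15:12]=0xc: rts/N

rts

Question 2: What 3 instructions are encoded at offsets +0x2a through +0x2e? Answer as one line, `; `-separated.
[2a] 00 5a → 0x5a00
  top 4b → 0x5 → sub [RR]
  rd@[11:10]=0x2 ⇒ $2
  rs@[9:8]=0x2 ⇒ $2
[2c] 00 07 → 0x0700
  top 4b → 0x0 → shl [RR]
  rd@[11:10]=0x1 ⇒ $1
  rs@[9:8]=0x3 ⇒ $3
[2e] ee 6f → 0x6fee
  top 4b → 0x6 → jz [J]
  imm@[11:0]=0xfee (s12→-18) ⇒ #-18

sub $2, $2; shl $3, $1; jz #-18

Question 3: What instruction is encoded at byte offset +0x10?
off 0x10: read 00 0c as little → 0x0c00
  top 4b → 0x0 → shl [RR]
  [11:10] rd=3 = $3
  [9:8] rs=0 = $0

shl $0, $3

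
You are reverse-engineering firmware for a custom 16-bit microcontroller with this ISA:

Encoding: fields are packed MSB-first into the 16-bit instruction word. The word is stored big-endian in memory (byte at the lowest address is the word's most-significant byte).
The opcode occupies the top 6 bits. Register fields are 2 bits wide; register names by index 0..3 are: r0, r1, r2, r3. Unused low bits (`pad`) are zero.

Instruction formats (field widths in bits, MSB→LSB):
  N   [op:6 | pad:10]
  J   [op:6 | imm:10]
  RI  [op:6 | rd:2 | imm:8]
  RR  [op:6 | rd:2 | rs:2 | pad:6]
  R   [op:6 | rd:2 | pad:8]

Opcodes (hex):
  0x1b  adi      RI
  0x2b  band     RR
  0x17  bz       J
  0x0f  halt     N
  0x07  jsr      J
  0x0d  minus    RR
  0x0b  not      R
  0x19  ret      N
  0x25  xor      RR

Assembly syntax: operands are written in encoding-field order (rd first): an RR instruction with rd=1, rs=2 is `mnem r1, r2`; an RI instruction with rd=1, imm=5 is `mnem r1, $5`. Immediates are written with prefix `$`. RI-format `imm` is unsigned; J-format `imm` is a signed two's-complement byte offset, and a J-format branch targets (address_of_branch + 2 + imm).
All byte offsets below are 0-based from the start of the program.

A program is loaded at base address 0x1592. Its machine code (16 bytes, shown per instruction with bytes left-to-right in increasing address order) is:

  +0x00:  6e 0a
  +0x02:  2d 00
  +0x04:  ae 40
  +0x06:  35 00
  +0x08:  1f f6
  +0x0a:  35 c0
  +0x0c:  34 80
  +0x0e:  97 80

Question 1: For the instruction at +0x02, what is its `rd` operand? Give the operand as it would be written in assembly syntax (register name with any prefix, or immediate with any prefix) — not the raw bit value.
@+02  big-endian(2d 00) = 0x2d00
  top 6b → 0xb → not [R]
  [9:8] rd=1 = r1

r1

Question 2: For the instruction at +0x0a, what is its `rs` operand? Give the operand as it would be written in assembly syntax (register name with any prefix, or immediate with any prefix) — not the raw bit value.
off 0x0a: read 35 c0 as big → 0x35c0
  op=0x35c0>>10=0xd ⇒ minus (RR)
  rd: (w>>8)&0x3=0x1 → r1
  rs: (w>>6)&0x3=0x3 → r3

r3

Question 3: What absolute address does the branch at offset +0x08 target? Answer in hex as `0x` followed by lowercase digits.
+0x08: 1f f6 ⇒ word 0x1ff6 (big)
  op=0x1ff6>>10=0x7 ⇒ jsr (J)
  imm@[9:0]=0x3f6 (s10→-10) ⇒ $-10
  target = base 0x1592 + off 0x08 + 2 + imm -10 = 0x1592

0x1592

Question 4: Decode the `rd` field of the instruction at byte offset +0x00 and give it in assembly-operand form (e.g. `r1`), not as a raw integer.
off 0x00: read 6e 0a as big → 0x6e0a
  top 6b → 0x1b → adi [RI]
  rd@[9:8]=0x2 ⇒ r2
  imm@[7:0]=0xa ⇒ $10

r2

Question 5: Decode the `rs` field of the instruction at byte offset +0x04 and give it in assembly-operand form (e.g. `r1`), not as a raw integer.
r1

off 0x04: read ae 40 as big → 0xae40
  op=0xae40>>10=0x2b ⇒ band (RR)
  rd: (w>>8)&0x3=0x2 → r2
  rs: (w>>6)&0x3=0x1 → r1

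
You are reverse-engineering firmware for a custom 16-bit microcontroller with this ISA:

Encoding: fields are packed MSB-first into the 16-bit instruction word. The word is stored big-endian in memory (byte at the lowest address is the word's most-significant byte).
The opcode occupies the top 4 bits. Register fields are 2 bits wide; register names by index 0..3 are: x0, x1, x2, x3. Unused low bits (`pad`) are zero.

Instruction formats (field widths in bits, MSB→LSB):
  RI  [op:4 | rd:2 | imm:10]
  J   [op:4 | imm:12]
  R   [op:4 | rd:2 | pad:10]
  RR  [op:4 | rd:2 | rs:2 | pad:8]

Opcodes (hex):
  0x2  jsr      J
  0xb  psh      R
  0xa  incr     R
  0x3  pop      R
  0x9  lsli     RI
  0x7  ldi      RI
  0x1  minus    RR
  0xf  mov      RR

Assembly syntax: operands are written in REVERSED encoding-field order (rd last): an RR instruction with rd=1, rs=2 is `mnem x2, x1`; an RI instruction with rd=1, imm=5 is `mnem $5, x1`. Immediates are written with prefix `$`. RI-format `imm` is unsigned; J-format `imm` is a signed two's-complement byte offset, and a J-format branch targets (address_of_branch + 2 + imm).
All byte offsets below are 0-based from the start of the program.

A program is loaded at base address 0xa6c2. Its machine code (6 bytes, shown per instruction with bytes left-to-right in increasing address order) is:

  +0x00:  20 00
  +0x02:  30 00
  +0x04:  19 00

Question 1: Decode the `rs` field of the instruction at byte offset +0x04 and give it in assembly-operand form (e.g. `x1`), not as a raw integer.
+0x04: 19 00 ⇒ word 0x1900 (big)
  op=0x1900>>12=0x1 ⇒ minus (RR)
  rd: (w>>10)&0x3=0x2 → x2
  rs: (w>>8)&0x3=0x1 → x1

x1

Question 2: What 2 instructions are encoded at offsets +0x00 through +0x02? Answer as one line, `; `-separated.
jsr $0; pop x0

off 0x00: read 20 00 as big → 0x2000
  op=0x2000>>12=0x2 ⇒ jsr (J)
  imm: (w>>0)&0xfff=0x0 → $0
off 0x02: read 30 00 as big → 0x3000
  op=0x3000>>12=0x3 ⇒ pop (R)
  rd: (w>>10)&0x3=0x0 → x0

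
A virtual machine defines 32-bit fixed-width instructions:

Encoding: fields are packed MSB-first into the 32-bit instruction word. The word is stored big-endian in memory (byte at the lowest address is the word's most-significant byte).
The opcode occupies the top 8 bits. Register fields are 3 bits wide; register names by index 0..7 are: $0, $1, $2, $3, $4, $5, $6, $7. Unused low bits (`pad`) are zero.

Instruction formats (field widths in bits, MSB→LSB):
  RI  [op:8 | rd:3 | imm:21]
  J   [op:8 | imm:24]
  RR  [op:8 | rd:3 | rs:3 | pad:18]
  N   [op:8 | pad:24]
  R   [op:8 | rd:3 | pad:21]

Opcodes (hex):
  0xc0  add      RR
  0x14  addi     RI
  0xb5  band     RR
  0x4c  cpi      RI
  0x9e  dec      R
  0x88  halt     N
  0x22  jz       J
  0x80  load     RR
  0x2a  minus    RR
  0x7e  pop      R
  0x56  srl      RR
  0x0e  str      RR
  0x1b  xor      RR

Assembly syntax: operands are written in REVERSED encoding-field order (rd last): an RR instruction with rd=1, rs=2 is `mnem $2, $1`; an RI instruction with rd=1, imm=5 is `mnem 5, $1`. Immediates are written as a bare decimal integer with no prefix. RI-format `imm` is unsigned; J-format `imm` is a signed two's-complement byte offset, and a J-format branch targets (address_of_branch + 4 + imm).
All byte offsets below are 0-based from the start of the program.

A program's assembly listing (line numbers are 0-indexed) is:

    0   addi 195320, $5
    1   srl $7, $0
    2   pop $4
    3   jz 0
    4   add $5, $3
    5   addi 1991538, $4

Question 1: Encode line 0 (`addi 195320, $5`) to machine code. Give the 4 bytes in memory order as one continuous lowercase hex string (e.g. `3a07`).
0. addi fields op=0x14:8|rd=5:3|imm=195320:21 → word 14a2faf8h → 14 a2 fa f8

14a2faf8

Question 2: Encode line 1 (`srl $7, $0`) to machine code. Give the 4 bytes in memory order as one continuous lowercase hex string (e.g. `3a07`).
line 1 (srl): pack op=0x56:8|rd=0:3|rs=7:3|pad=0:18 = 0x561c0000; big→ 56 1c 00 00

561c0000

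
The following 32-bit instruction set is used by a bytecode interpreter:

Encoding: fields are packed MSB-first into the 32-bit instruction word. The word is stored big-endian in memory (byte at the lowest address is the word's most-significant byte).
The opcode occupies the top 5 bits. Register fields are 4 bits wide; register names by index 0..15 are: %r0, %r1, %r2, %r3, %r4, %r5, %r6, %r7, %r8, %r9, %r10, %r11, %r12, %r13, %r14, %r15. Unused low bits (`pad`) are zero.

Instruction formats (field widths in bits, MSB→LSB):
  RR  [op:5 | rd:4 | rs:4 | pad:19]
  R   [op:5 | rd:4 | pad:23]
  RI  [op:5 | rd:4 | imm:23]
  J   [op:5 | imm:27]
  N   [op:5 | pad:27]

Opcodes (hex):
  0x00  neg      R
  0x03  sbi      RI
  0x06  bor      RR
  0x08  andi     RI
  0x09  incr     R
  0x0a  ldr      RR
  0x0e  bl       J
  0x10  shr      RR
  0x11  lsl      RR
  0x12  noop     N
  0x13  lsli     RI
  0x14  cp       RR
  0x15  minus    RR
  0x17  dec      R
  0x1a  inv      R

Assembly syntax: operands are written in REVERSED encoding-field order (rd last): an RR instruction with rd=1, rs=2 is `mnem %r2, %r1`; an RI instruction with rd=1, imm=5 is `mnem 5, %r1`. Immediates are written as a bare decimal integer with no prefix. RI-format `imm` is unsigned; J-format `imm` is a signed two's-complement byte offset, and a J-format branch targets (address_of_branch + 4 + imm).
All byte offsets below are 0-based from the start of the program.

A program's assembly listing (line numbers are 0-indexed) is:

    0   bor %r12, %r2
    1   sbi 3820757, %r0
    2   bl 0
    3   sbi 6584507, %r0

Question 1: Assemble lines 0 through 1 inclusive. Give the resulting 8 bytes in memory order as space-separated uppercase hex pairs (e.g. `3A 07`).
31 60 00 00 18 3A 4C D5

L0: bor op=0x6:5|rd=2:4|rs=12:4|pad=0:19 ⇒ 0x31600000 ⇒ big 31 60 00 00
L1: sbi op=0x3:5|rd=0:4|imm=3820757:23 ⇒ 0x183a4cd5 ⇒ big 18 3a 4c d5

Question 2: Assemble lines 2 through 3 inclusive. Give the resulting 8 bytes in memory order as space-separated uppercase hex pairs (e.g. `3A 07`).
70 00 00 00 18 64 78 BB

line 2 (bl): pack op=0xe:5|imm=0:27 = 0x70000000; big→ 70 00 00 00
line 3 (sbi): pack op=0x3:5|rd=0:4|imm=6584507:23 = 0x186478bb; big→ 18 64 78 bb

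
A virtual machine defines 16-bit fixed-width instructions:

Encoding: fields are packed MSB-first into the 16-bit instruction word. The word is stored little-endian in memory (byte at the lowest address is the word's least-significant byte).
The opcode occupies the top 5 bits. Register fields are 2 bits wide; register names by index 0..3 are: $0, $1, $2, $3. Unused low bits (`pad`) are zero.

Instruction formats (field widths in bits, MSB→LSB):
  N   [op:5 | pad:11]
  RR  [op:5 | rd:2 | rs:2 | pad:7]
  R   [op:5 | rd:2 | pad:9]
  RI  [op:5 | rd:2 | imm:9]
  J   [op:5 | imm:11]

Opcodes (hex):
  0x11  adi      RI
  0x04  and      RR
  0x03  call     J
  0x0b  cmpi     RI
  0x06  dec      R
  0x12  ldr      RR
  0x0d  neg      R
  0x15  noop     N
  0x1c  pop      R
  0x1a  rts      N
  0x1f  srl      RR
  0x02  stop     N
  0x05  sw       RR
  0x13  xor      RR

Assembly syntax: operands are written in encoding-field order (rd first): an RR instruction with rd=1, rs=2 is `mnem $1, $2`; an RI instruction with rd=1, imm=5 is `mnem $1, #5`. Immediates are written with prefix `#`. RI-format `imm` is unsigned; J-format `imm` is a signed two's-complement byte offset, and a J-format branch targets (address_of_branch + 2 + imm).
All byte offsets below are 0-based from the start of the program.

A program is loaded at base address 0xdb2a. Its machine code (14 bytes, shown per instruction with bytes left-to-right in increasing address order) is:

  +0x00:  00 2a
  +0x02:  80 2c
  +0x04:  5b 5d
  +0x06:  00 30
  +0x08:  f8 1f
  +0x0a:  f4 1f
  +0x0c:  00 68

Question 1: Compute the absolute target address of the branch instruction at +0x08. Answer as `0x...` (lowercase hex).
0xdb2c

off 0x08: read f8 1f as little → 0x1ff8
  top 5b → 0x3 → call [J]
  imm: (w>>0)&0x7ff=0x7f8 (s11→-8) → #-8
  target = base 0xdb2a + off 0x08 + 2 + imm -8 = 0xdb2c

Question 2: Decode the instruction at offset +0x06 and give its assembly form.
dec $0

@+06  little-endian(00 30) = 0x3000
  op=0x3000>>11=0x6 ⇒ dec (R)
  rd: (w>>9)&0x3=0x0 → $0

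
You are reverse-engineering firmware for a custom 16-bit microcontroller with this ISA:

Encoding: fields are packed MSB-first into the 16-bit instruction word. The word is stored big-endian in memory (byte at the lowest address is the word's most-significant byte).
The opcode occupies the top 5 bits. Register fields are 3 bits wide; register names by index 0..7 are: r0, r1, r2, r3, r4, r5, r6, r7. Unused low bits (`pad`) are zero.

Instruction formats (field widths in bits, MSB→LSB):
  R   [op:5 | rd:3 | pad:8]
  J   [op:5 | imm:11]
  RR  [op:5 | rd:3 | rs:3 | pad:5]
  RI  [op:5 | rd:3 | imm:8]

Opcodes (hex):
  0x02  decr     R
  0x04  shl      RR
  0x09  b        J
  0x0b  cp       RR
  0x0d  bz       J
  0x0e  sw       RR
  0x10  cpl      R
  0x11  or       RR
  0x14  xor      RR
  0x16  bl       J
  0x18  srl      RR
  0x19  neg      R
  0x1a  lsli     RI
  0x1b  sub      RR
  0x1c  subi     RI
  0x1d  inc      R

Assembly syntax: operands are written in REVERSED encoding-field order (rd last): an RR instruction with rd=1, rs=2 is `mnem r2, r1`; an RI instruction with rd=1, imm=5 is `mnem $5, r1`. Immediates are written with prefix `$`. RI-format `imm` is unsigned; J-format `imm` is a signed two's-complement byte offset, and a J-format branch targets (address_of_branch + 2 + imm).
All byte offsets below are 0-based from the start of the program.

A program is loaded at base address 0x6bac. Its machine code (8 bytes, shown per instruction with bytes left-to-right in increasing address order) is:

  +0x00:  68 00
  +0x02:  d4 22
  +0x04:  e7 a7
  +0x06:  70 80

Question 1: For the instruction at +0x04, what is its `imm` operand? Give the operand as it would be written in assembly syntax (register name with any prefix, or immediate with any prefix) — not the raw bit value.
$167

@+04  big-endian(e7 a7) = 0xe7a7
  top 5b → 0x1c → subi [RI]
  [10:8] rd=7 = r7
  [7:0] imm=167 = $167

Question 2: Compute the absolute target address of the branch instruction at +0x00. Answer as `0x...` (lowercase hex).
0x6bae

off 0x00: read 68 00 as big → 0x6800
  op=0x6800>>11=0xd ⇒ bz (J)
  imm@[10:0]=0x0 ⇒ $0
  target = base 0x6bac + off 0x00 + 2 + imm 0 = 0x6bae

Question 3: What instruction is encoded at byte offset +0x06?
+0x06: 70 80 ⇒ word 0x7080 (big)
  top 5b → 0xe → sw [RR]
  rd@[10:8]=0x0 ⇒ r0
  rs@[7:5]=0x4 ⇒ r4

sw r4, r0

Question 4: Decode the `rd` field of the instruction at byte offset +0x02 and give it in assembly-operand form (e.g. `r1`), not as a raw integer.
+0x02: d4 22 ⇒ word 0xd422 (big)
  top 5b → 0x1a → lsli [RI]
  rd: (w>>8)&0x7=0x4 → r4
  imm: (w>>0)&0xff=0x22 → $34

r4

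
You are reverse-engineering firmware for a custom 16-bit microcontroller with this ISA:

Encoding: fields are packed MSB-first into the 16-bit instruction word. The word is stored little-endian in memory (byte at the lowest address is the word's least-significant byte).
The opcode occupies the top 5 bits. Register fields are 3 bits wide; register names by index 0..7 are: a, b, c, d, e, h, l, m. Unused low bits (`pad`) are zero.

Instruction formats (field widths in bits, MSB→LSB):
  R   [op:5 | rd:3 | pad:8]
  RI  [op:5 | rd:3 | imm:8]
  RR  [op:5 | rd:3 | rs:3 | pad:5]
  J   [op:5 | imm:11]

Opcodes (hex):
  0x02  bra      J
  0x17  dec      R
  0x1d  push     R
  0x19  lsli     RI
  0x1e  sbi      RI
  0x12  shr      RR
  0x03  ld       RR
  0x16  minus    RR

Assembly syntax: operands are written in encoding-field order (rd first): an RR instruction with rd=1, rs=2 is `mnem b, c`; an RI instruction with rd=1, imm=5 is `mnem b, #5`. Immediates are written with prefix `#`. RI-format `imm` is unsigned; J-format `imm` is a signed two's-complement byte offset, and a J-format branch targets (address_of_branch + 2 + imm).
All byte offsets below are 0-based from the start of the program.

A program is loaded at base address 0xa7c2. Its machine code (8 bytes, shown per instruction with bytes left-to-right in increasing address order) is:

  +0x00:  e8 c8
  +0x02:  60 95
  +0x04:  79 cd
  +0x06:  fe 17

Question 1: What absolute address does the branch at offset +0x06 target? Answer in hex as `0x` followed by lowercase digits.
@+06  little-endian(fe 17) = 0x17fe
  op=0x17fe>>11=0x2 ⇒ bra (J)
  imm: (w>>0)&0x7ff=0x7fe (s11→-2) → #-2
  target = base 0xa7c2 + off 0x06 + 2 + imm -2 = 0xa7c8

0xa7c8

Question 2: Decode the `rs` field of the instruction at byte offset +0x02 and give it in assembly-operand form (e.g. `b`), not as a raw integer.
[02] 60 95 → 0x9560
  top 5b → 0x12 → shr [RR]
  rd: (w>>8)&0x7=0x5 → h
  rs: (w>>5)&0x7=0x3 → d

d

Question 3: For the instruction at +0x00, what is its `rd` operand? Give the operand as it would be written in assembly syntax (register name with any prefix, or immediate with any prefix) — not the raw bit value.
a

[00] e8 c8 → 0xc8e8
  op=0xc8e8>>11=0x19 ⇒ lsli (RI)
  [10:8] rd=0 = a
  [7:0] imm=232 = #232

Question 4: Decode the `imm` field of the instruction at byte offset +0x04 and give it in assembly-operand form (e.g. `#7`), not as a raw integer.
#121

+0x04: 79 cd ⇒ word 0xcd79 (little)
  top 5b → 0x19 → lsli [RI]
  rd@[10:8]=0x5 ⇒ h
  imm@[7:0]=0x79 ⇒ #121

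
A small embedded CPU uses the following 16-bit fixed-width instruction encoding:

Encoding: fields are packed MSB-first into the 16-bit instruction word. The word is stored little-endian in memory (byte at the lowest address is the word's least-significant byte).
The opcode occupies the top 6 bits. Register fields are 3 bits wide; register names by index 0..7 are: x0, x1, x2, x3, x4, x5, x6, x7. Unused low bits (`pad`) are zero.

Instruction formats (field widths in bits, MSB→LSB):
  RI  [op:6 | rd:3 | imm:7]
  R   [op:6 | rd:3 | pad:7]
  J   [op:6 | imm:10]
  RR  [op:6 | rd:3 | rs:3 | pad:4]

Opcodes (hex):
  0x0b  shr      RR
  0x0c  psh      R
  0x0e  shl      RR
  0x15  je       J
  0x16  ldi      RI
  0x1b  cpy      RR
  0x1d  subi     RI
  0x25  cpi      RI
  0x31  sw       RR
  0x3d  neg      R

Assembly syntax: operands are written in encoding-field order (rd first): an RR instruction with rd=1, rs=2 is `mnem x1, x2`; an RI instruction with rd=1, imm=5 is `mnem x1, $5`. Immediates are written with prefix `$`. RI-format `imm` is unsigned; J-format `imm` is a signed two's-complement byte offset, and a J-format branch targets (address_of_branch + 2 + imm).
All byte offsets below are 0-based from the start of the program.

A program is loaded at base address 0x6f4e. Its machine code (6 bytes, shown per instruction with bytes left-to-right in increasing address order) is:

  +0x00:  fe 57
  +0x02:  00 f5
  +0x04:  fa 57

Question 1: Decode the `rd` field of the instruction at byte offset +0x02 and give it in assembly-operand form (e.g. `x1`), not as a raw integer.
@+02  little-endian(00 f5) = 0xf500
  opcode bits[15:10]=0x3d: neg/R
  rd: (w>>7)&0x7=0x2 → x2

x2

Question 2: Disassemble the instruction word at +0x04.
[04] fa 57 → 0x57fa
  opcode bits[15:10]=0x15: je/J
  imm@[9:0]=0x3fa (s10→-6) ⇒ $-6

je $-6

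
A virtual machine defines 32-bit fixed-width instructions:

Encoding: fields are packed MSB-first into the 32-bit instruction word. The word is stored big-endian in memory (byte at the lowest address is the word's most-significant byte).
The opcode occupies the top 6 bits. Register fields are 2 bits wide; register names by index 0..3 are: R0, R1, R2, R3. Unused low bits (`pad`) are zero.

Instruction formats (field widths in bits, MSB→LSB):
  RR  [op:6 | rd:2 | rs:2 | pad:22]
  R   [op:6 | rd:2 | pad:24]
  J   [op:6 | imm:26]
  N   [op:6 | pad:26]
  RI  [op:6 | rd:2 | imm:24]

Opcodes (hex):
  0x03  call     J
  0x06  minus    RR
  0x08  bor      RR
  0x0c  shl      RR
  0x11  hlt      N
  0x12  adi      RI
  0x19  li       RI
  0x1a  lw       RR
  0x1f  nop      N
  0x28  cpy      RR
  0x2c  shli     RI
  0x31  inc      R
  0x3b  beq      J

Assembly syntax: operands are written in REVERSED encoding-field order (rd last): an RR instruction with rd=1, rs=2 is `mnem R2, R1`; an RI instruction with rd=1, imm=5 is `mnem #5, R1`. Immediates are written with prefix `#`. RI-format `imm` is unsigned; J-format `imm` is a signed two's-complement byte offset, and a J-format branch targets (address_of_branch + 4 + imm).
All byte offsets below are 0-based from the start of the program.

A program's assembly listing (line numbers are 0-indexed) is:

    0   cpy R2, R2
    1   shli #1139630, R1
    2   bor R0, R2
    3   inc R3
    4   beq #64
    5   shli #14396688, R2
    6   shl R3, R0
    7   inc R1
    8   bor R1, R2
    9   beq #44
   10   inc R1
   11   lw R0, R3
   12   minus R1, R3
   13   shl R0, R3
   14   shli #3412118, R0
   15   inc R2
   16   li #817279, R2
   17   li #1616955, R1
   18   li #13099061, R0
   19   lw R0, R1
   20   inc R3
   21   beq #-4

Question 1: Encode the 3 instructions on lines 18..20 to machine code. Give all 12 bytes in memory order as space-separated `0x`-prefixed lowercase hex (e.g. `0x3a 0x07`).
line 18 (li): pack op=0x19:6|rd=0:2|imm=13099061:24 = 0x64c7e035; big→ 64 c7 e0 35
line 19 (lw): pack op=0x1a:6|rd=1:2|rs=0:2|pad=0:22 = 0x69000000; big→ 69 00 00 00
line 20 (inc): pack op=0x31:6|rd=3:2|pad=0:24 = 0xc7000000; big→ c7 00 00 00

0x64 0xc7 0xe0 0x35 0x69 0x00 0x00 0x00 0xc7 0x00 0x00 0x00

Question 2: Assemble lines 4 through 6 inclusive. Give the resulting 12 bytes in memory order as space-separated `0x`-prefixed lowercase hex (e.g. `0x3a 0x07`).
0xec 0x00 0x00 0x40 0xb2 0xdb 0xad 0x10 0x30 0xc0 0x00 0x00

L4: beq op=0x3b:6|imm=64:26 ⇒ 0xec000040 ⇒ big ec 00 00 40
L5: shli op=0x2c:6|rd=2:2|imm=14396688:24 ⇒ 0xb2dbad10 ⇒ big b2 db ad 10
L6: shl op=0xc:6|rd=0:2|rs=3:2|pad=0:22 ⇒ 0x30c00000 ⇒ big 30 c0 00 00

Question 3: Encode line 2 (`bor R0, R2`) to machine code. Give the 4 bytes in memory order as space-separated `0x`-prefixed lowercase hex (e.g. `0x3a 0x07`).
0x22 0x00 0x00 0x00

2. bor fields op=0x8:6|rd=2:2|rs=0:2|pad=0:22 → word 22000000h → 22 00 00 00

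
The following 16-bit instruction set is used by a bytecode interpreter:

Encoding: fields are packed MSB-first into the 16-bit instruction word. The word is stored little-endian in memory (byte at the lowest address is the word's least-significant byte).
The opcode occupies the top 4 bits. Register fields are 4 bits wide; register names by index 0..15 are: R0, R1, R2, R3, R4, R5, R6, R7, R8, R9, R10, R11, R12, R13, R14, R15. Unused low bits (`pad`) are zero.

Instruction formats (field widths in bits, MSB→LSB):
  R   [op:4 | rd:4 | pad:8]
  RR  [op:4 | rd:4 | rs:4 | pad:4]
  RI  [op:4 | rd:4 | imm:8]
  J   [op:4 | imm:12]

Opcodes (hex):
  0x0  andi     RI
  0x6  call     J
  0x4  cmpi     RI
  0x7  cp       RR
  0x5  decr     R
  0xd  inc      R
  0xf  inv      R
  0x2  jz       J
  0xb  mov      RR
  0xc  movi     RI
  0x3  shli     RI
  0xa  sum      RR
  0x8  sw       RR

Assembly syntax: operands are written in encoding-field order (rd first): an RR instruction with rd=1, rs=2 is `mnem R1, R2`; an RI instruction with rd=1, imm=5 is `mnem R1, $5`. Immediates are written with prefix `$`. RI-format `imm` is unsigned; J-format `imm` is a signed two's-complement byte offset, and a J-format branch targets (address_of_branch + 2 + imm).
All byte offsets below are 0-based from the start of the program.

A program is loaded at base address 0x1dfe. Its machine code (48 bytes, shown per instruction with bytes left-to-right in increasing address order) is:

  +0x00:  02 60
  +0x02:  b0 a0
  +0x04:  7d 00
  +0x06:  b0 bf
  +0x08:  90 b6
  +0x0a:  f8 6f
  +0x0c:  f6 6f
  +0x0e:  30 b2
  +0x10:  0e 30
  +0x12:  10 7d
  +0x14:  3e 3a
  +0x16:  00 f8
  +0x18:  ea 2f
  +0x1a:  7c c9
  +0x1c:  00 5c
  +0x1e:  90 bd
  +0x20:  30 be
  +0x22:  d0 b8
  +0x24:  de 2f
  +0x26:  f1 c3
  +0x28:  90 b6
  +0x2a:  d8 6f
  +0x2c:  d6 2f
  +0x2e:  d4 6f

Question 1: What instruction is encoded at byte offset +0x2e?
+0x2e: d4 6f ⇒ word 0x6fd4 (little)
  op=0x6fd4>>12=0x6 ⇒ call (J)
  imm: (w>>0)&0xfff=0xfd4 (s12→-44) → $-44

call $-44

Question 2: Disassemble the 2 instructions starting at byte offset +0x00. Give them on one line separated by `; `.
+0x00: 02 60 ⇒ word 0x6002 (little)
  op=0x6002>>12=0x6 ⇒ call (J)
  [11:0] imm=2 = $2
+0x02: b0 a0 ⇒ word 0xa0b0 (little)
  op=0xa0b0>>12=0xa ⇒ sum (RR)
  [11:8] rd=0 = R0
  [7:4] rs=11 = R11

call $2; sum R0, R11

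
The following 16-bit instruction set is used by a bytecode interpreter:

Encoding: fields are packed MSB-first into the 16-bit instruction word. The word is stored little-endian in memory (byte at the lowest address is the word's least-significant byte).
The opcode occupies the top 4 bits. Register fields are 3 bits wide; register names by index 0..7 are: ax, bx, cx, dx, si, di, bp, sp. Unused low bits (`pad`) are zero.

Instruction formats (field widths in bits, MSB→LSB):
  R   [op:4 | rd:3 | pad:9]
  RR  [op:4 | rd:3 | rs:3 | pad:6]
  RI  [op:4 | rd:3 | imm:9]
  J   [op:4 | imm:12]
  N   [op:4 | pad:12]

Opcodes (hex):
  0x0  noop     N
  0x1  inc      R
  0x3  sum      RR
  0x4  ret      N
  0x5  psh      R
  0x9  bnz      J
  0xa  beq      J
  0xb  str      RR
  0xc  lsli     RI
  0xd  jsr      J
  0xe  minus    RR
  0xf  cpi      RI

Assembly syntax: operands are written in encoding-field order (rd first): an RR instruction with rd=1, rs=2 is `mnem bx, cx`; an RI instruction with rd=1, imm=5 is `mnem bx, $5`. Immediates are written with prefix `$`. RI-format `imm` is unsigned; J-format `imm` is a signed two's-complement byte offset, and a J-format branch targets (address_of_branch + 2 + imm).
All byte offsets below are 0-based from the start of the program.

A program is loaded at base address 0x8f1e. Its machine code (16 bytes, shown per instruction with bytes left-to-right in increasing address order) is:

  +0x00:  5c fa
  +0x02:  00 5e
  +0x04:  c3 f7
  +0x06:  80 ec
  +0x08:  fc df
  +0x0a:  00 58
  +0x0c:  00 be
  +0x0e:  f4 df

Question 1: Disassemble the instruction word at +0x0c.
str sp, ax

@+0c  little-endian(00 be) = 0xbe00
  top 4b → 0xb → str [RR]
  rd@[11:9]=0x7 ⇒ sp
  rs@[8:6]=0x0 ⇒ ax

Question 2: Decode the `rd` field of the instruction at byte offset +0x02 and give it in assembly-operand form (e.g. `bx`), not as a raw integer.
[02] 00 5e → 0x5e00
  top 4b → 0x5 → psh [R]
  [11:9] rd=7 = sp

sp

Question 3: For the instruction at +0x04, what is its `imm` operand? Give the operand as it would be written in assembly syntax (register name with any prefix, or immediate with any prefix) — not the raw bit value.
[04] c3 f7 → 0xf7c3
  opcode bits[15:12]=0xf: cpi/RI
  rd@[11:9]=0x3 ⇒ dx
  imm@[8:0]=0x1c3 ⇒ $451

$451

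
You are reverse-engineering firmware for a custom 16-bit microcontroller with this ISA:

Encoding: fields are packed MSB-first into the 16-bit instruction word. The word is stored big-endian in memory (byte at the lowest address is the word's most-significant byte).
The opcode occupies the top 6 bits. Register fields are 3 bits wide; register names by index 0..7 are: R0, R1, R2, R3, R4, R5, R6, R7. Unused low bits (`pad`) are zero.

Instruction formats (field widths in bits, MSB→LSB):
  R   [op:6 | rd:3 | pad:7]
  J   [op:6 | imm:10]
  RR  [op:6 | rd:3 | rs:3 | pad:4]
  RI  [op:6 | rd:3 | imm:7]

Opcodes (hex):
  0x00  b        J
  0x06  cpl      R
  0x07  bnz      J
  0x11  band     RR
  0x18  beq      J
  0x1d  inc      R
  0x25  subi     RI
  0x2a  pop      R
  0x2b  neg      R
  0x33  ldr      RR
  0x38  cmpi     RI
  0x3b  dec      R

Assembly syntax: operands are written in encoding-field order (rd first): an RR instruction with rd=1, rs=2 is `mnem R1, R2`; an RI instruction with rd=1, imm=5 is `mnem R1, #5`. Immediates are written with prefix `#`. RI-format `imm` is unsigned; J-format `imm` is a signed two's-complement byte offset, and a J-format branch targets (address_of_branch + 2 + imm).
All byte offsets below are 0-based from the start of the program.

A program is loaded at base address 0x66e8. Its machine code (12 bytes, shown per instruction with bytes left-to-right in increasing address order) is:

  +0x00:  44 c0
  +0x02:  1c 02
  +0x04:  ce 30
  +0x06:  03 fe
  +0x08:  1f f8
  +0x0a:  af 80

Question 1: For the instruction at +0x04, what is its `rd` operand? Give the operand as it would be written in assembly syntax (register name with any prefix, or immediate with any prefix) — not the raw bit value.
@+04  big-endian(ce 30) = 0xce30
  op=0xce30>>10=0x33 ⇒ ldr (RR)
  rd: (w>>7)&0x7=0x4 → R4
  rs: (w>>4)&0x7=0x3 → R3

R4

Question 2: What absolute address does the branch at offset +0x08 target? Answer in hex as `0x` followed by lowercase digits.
0x66ea

@+08  big-endian(1f f8) = 0x1ff8
  opcode bits[15:10]=0x7: bnz/J
  [9:0] imm=1016 (s10→-8) = #-8
  target = base 0x66e8 + off 0x08 + 2 + imm -8 = 0x66ea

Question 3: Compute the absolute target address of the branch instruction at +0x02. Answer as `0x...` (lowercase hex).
off 0x02: read 1c 02 as big → 0x1c02
  op=0x1c02>>10=0x7 ⇒ bnz (J)
  imm@[9:0]=0x2 ⇒ #2
  target = base 0x66e8 + off 0x02 + 2 + imm 2 = 0x66ee

0x66ee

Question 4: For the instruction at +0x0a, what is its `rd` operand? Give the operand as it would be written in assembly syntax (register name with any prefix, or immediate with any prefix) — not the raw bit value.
+0x0a: af 80 ⇒ word 0xaf80 (big)
  op=0xaf80>>10=0x2b ⇒ neg (R)
  rd: (w>>7)&0x7=0x7 → R7

R7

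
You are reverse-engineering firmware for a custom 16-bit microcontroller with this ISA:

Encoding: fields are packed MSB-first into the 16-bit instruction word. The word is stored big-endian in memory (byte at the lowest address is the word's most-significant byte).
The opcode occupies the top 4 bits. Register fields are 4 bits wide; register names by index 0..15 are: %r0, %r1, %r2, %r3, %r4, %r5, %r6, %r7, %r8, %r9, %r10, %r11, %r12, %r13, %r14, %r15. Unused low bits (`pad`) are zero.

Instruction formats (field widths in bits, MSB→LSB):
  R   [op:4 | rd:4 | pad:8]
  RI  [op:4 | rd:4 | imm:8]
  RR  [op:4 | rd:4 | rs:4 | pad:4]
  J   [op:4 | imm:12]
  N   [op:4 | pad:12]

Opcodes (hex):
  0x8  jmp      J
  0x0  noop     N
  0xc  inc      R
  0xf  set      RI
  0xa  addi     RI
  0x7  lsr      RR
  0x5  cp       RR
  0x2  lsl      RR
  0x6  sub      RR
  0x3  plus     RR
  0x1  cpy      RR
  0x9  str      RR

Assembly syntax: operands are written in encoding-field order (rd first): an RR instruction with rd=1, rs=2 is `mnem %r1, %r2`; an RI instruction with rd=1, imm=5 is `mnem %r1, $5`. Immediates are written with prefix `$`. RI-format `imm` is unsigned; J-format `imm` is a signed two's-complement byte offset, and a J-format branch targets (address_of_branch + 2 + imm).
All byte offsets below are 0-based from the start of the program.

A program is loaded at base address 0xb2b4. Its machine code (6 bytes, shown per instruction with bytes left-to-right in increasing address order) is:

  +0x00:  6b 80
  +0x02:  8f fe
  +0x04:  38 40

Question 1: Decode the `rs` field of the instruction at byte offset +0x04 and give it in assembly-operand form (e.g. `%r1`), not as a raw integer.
%r4

@+04  big-endian(38 40) = 0x3840
  top 4b → 0x3 → plus [RR]
  rd@[11:8]=0x8 ⇒ %r8
  rs@[7:4]=0x4 ⇒ %r4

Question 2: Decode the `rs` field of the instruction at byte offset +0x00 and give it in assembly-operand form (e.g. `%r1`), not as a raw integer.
@+00  big-endian(6b 80) = 0x6b80
  op=0x6b80>>12=0x6 ⇒ sub (RR)
  [11:8] rd=11 = %r11
  [7:4] rs=8 = %r8

%r8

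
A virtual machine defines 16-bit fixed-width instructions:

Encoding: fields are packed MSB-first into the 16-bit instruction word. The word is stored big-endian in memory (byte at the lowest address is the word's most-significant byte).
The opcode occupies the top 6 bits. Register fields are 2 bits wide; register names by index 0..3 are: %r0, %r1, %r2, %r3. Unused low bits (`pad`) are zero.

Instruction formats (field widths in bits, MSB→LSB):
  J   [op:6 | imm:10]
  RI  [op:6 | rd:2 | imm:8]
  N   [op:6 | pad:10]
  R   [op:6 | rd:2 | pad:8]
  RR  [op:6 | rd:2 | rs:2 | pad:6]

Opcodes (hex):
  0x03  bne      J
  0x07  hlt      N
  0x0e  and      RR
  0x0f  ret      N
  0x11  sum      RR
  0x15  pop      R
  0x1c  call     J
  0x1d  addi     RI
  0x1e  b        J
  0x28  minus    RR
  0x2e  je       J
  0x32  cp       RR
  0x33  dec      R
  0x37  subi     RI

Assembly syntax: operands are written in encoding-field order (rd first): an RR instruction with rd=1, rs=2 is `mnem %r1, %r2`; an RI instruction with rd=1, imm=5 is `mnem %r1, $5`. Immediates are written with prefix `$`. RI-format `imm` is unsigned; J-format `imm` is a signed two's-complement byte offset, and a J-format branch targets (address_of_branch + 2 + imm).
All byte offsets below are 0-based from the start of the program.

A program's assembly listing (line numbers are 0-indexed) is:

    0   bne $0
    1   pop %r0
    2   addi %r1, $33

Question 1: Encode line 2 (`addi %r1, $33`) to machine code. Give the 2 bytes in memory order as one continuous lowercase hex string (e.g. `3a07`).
7521

L2: addi op=0x1d:6|rd=1:2|imm=33:8 ⇒ 0x7521 ⇒ big 75 21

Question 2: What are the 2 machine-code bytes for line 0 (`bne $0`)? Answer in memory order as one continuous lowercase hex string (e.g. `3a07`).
L0: bne op=0x3:6|imm=0:10 ⇒ 0x0c00 ⇒ big 0c 00

0c00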